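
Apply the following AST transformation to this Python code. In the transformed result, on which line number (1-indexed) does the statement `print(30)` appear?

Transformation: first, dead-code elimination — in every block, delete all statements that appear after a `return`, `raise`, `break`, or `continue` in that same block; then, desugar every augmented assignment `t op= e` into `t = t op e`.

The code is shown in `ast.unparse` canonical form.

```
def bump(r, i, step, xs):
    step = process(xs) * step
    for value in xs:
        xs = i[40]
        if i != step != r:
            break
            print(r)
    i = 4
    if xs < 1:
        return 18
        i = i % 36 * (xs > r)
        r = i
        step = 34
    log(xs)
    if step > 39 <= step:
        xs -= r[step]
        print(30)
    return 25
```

13

Transformed code:
def bump(r, i, step, xs):
    step = process(xs) * step
    for value in xs:
        xs = i[40]
        if i != step != r:
            break
    i = 4
    if xs < 1:
        return 18
    log(xs)
    if step > 39 <= step:
        xs = xs - r[step]
        print(30)
    return 25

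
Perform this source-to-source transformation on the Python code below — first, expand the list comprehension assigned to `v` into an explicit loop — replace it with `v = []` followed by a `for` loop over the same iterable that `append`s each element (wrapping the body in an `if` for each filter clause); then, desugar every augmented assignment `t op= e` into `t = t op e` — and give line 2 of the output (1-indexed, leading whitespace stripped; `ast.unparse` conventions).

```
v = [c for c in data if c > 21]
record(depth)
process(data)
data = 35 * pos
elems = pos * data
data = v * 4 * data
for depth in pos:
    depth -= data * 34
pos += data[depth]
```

Transformed code:
v = []
for c in data:
    if c > 21:
        v.append(c)
record(depth)
process(data)
data = 35 * pos
elems = pos * data
data = v * 4 * data
for depth in pos:
    depth = depth - data * 34
pos = pos + data[depth]

for c in data:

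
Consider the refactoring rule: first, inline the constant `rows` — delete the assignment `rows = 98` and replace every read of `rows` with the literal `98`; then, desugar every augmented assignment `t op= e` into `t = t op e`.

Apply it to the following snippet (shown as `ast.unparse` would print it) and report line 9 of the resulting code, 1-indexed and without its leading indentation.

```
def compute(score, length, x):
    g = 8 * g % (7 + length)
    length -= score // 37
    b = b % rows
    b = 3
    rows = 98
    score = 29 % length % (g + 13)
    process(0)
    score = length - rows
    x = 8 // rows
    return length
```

x = 8 // 98

Transformed code:
def compute(score, length, x):
    g = 8 * g % (7 + length)
    length = length - score // 37
    b = b % 98
    b = 3
    score = 29 % length % (g + 13)
    process(0)
    score = length - 98
    x = 8 // 98
    return length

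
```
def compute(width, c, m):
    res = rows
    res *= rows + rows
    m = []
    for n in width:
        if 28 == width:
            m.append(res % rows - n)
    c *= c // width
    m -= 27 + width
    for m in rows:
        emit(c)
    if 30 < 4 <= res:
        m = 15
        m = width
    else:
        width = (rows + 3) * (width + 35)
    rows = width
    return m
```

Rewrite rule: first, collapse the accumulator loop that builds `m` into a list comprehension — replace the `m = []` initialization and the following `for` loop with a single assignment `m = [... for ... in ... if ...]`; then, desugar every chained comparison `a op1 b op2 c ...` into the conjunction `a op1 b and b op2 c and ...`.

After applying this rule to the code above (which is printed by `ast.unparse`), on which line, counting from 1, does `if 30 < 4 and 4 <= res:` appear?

9

Transformed code:
def compute(width, c, m):
    res = rows
    res *= rows + rows
    m = [res % rows - n for n in width if 28 == width]
    c *= c // width
    m -= 27 + width
    for m in rows:
        emit(c)
    if 30 < 4 and 4 <= res:
        m = 15
        m = width
    else:
        width = (rows + 3) * (width + 35)
    rows = width
    return m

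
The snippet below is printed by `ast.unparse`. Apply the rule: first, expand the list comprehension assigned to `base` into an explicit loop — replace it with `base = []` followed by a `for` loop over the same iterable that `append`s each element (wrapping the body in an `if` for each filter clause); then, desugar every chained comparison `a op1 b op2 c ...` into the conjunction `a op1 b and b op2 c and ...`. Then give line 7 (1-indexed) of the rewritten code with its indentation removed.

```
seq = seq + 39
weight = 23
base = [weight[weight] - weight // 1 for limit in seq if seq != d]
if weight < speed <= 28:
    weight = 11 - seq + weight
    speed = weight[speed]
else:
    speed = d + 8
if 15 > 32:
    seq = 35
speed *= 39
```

if weight < speed and speed <= 28:

Transformed code:
seq = seq + 39
weight = 23
base = []
for limit in seq:
    if seq != d:
        base.append(weight[weight] - weight // 1)
if weight < speed and speed <= 28:
    weight = 11 - seq + weight
    speed = weight[speed]
else:
    speed = d + 8
if 15 > 32:
    seq = 35
speed *= 39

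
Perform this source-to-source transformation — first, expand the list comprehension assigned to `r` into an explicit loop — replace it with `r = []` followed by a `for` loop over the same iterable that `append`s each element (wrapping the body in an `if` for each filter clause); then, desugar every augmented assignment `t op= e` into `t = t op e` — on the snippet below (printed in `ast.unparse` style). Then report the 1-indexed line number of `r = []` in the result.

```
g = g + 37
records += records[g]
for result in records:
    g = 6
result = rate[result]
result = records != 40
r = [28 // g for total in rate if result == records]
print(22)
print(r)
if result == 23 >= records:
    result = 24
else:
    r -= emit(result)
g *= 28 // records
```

Transformed code:
g = g + 37
records = records + records[g]
for result in records:
    g = 6
result = rate[result]
result = records != 40
r = []
for total in rate:
    if result == records:
        r.append(28 // g)
print(22)
print(r)
if result == 23 >= records:
    result = 24
else:
    r = r - emit(result)
g = g * (28 // records)

7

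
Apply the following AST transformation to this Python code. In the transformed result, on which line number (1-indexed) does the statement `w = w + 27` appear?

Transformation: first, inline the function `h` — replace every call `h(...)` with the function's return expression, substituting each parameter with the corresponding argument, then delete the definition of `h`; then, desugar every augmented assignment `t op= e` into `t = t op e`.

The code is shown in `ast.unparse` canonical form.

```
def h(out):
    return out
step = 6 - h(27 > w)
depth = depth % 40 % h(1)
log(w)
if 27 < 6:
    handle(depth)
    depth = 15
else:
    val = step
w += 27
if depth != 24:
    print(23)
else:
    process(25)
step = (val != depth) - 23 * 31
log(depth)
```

9

Transformed code:
step = 6 - (27 > w)
depth = depth % 40 % 1
log(w)
if 27 < 6:
    handle(depth)
    depth = 15
else:
    val = step
w = w + 27
if depth != 24:
    print(23)
else:
    process(25)
step = (val != depth) - 23 * 31
log(depth)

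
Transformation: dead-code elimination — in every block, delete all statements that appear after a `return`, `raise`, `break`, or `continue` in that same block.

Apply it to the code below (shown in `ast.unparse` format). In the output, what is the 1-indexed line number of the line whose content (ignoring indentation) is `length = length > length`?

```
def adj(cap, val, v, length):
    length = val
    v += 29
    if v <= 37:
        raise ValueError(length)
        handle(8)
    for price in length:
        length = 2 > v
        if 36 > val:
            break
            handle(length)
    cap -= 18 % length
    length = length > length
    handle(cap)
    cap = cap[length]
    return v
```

Transformed code:
def adj(cap, val, v, length):
    length = val
    v += 29
    if v <= 37:
        raise ValueError(length)
    for price in length:
        length = 2 > v
        if 36 > val:
            break
    cap -= 18 % length
    length = length > length
    handle(cap)
    cap = cap[length]
    return v

11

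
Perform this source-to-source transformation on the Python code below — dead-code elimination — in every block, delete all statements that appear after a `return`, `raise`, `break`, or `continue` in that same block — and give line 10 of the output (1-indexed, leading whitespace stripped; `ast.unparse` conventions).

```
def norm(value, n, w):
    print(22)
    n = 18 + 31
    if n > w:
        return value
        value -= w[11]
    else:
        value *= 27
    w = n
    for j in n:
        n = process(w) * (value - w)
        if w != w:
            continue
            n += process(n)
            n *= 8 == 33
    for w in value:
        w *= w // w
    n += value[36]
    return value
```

n = process(w) * (value - w)

Transformed code:
def norm(value, n, w):
    print(22)
    n = 18 + 31
    if n > w:
        return value
    else:
        value *= 27
    w = n
    for j in n:
        n = process(w) * (value - w)
        if w != w:
            continue
    for w in value:
        w *= w // w
    n += value[36]
    return value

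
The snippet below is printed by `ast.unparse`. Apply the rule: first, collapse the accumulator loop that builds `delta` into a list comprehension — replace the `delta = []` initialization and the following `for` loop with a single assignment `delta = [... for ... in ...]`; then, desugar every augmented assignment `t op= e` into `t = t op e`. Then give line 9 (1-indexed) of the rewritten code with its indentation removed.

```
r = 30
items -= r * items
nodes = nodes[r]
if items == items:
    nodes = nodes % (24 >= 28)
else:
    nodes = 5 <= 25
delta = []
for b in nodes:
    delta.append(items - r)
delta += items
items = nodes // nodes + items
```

Transformed code:
r = 30
items = items - r * items
nodes = nodes[r]
if items == items:
    nodes = nodes % (24 >= 28)
else:
    nodes = 5 <= 25
delta = [items - r for b in nodes]
delta = delta + items
items = nodes // nodes + items

delta = delta + items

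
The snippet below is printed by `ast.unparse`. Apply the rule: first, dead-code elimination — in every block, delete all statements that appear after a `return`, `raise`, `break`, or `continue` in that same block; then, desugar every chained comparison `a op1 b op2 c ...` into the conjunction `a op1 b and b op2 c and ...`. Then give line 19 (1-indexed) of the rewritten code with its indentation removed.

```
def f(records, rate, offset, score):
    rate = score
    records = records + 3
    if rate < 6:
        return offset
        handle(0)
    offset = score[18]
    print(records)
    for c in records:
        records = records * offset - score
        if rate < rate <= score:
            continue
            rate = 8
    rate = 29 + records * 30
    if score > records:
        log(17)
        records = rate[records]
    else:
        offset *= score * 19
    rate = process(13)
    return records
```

return records

Transformed code:
def f(records, rate, offset, score):
    rate = score
    records = records + 3
    if rate < 6:
        return offset
    offset = score[18]
    print(records)
    for c in records:
        records = records * offset - score
        if rate < rate and rate <= score:
            continue
    rate = 29 + records * 30
    if score > records:
        log(17)
        records = rate[records]
    else:
        offset *= score * 19
    rate = process(13)
    return records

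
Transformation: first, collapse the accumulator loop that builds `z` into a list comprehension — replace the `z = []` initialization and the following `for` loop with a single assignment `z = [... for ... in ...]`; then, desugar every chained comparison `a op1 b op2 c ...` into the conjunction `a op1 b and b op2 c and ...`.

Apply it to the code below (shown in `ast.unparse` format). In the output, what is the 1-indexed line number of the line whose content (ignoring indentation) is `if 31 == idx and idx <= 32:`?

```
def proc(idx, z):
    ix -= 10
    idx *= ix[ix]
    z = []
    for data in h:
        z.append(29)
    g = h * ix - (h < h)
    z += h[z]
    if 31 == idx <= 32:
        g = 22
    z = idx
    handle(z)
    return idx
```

7

Transformed code:
def proc(idx, z):
    ix -= 10
    idx *= ix[ix]
    z = [29 for data in h]
    g = h * ix - (h < h)
    z += h[z]
    if 31 == idx and idx <= 32:
        g = 22
    z = idx
    handle(z)
    return idx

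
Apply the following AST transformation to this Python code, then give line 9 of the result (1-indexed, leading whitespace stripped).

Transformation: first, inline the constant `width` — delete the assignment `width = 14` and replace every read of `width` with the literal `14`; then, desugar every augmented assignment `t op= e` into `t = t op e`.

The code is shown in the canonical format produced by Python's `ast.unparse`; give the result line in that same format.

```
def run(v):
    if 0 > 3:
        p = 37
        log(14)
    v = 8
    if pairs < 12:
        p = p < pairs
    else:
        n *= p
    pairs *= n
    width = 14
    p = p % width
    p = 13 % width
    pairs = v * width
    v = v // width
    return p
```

n = n * p

Transformed code:
def run(v):
    if 0 > 3:
        p = 37
        log(14)
    v = 8
    if pairs < 12:
        p = p < pairs
    else:
        n = n * p
    pairs = pairs * n
    p = p % 14
    p = 13 % 14
    pairs = v * 14
    v = v // 14
    return p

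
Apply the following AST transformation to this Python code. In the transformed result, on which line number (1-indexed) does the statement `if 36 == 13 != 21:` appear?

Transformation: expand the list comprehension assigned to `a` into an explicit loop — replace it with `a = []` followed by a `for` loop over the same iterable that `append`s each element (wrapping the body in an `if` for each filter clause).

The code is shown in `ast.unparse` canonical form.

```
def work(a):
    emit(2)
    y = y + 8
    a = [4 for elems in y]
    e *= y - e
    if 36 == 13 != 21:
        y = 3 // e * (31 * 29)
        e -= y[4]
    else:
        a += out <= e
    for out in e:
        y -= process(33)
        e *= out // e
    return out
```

Transformed code:
def work(a):
    emit(2)
    y = y + 8
    a = []
    for elems in y:
        a.append(4)
    e *= y - e
    if 36 == 13 != 21:
        y = 3 // e * (31 * 29)
        e -= y[4]
    else:
        a += out <= e
    for out in e:
        y -= process(33)
        e *= out // e
    return out

8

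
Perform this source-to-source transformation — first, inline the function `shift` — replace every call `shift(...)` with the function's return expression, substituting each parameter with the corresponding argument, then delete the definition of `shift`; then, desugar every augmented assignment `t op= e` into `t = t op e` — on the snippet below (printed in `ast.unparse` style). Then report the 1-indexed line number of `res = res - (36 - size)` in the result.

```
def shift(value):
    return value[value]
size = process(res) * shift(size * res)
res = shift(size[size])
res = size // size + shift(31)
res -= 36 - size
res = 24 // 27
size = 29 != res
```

4

Transformed code:
size = process(res) * (size * res)[size * res]
res = size[size][size[size]]
res = size // size + 31[31]
res = res - (36 - size)
res = 24 // 27
size = 29 != res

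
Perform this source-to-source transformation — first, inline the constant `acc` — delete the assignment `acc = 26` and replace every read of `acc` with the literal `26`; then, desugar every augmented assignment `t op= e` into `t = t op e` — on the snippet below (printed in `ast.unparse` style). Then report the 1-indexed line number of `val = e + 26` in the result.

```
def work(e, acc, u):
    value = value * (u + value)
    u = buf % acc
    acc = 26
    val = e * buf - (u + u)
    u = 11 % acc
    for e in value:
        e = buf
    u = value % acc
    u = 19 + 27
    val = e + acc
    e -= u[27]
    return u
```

10

Transformed code:
def work(e, acc, u):
    value = value * (u + value)
    u = buf % 26
    val = e * buf - (u + u)
    u = 11 % 26
    for e in value:
        e = buf
    u = value % 26
    u = 19 + 27
    val = e + 26
    e = e - u[27]
    return u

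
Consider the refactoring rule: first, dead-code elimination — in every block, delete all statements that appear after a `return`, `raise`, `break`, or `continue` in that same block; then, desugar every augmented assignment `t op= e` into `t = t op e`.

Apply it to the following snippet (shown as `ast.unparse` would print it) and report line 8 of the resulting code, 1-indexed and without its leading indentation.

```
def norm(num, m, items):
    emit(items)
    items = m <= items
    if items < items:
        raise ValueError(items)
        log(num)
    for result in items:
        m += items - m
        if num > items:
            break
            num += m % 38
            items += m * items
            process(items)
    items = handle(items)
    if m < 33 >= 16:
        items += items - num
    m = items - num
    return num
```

if num > items:

Transformed code:
def norm(num, m, items):
    emit(items)
    items = m <= items
    if items < items:
        raise ValueError(items)
    for result in items:
        m = m + (items - m)
        if num > items:
            break
    items = handle(items)
    if m < 33 >= 16:
        items = items + (items - num)
    m = items - num
    return num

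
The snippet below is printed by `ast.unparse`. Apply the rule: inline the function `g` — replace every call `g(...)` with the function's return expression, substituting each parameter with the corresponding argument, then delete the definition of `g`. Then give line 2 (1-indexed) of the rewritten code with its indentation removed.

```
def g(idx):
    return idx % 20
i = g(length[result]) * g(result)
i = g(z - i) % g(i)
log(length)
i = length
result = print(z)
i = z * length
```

Transformed code:
i = length[result] % 20 * (result % 20)
i = (z - i) % 20 % (i % 20)
log(length)
i = length
result = print(z)
i = z * length

i = (z - i) % 20 % (i % 20)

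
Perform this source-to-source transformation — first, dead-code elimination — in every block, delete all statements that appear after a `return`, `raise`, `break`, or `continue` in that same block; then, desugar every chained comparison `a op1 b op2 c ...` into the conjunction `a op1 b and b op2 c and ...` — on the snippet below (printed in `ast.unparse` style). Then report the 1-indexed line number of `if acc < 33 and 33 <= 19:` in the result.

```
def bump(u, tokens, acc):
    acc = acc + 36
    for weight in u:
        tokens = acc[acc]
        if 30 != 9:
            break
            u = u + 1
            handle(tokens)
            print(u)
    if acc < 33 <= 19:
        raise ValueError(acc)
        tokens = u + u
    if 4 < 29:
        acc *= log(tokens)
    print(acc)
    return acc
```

7

Transformed code:
def bump(u, tokens, acc):
    acc = acc + 36
    for weight in u:
        tokens = acc[acc]
        if 30 != 9:
            break
    if acc < 33 and 33 <= 19:
        raise ValueError(acc)
    if 4 < 29:
        acc *= log(tokens)
    print(acc)
    return acc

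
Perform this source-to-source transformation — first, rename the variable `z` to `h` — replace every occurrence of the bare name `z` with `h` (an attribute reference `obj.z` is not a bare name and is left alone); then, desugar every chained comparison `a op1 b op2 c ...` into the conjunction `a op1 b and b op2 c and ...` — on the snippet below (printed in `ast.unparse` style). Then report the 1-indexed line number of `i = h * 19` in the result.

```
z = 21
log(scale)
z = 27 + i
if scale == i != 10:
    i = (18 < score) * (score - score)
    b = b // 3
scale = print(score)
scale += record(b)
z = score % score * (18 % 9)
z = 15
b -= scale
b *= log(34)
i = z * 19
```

Transformed code:
h = 21
log(scale)
h = 27 + i
if scale == i and i != 10:
    i = (18 < score) * (score - score)
    b = b // 3
scale = print(score)
scale += record(b)
h = score % score * (18 % 9)
h = 15
b -= scale
b *= log(34)
i = h * 19

13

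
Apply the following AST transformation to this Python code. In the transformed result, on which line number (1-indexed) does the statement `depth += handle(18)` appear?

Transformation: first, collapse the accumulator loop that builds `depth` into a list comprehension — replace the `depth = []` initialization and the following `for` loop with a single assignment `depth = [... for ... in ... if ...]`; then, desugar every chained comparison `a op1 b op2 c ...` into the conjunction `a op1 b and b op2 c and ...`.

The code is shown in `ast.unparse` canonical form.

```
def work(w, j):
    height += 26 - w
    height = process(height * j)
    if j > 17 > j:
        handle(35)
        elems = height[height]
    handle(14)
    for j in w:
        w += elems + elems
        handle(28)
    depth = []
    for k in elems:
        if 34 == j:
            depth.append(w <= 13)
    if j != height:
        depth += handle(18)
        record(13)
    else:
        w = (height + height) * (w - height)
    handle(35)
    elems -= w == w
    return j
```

13

Transformed code:
def work(w, j):
    height += 26 - w
    height = process(height * j)
    if j > 17 and 17 > j:
        handle(35)
        elems = height[height]
    handle(14)
    for j in w:
        w += elems + elems
        handle(28)
    depth = [w <= 13 for k in elems if 34 == j]
    if j != height:
        depth += handle(18)
        record(13)
    else:
        w = (height + height) * (w - height)
    handle(35)
    elems -= w == w
    return j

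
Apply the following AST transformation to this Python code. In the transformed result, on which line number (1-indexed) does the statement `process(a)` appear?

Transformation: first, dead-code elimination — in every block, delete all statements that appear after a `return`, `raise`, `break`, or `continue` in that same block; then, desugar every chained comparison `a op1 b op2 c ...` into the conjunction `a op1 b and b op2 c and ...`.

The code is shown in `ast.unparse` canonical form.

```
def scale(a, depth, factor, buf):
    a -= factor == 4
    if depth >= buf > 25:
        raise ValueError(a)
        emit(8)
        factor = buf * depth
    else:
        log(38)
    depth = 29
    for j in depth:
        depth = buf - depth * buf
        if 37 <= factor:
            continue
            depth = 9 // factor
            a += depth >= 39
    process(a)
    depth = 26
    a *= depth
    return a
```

12

Transformed code:
def scale(a, depth, factor, buf):
    a -= factor == 4
    if depth >= buf and buf > 25:
        raise ValueError(a)
    else:
        log(38)
    depth = 29
    for j in depth:
        depth = buf - depth * buf
        if 37 <= factor:
            continue
    process(a)
    depth = 26
    a *= depth
    return a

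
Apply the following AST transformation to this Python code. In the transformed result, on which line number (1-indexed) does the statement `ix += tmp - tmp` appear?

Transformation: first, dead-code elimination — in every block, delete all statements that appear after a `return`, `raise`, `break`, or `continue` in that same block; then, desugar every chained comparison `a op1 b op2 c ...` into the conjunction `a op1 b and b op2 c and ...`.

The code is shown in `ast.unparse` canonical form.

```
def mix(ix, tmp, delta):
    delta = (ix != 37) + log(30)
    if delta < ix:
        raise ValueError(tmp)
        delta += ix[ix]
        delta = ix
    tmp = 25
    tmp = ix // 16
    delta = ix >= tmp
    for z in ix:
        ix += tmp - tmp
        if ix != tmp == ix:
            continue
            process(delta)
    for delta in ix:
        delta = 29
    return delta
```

9

Transformed code:
def mix(ix, tmp, delta):
    delta = (ix != 37) + log(30)
    if delta < ix:
        raise ValueError(tmp)
    tmp = 25
    tmp = ix // 16
    delta = ix >= tmp
    for z in ix:
        ix += tmp - tmp
        if ix != tmp and tmp == ix:
            continue
    for delta in ix:
        delta = 29
    return delta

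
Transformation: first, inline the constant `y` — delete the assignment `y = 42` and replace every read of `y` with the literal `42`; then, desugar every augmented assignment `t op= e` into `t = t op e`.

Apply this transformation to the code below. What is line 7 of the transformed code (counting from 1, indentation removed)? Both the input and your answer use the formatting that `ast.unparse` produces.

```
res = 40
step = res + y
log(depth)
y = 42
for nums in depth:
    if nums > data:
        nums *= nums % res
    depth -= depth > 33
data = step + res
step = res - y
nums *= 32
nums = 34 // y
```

depth = depth - (depth > 33)

Transformed code:
res = 40
step = res + 42
log(depth)
for nums in depth:
    if nums > data:
        nums = nums * (nums % res)
    depth = depth - (depth > 33)
data = step + res
step = res - 42
nums = nums * 32
nums = 34 // 42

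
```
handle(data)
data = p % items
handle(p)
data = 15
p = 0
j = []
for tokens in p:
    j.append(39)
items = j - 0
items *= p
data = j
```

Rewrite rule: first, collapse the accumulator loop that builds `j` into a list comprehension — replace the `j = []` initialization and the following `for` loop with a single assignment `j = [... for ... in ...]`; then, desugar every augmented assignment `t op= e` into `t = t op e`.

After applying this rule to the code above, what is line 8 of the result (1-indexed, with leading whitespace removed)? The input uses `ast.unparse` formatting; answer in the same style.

items = items * p

Transformed code:
handle(data)
data = p % items
handle(p)
data = 15
p = 0
j = [39 for tokens in p]
items = j - 0
items = items * p
data = j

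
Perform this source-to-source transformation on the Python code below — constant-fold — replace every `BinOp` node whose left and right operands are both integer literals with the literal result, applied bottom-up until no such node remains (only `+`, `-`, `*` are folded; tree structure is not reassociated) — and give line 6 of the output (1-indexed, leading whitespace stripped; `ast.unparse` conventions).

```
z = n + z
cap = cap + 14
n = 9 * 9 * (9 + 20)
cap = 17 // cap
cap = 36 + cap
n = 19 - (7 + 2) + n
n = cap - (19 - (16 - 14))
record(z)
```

n = 10 + n

Transformed code:
z = n + z
cap = cap + 14
n = 2349
cap = 17 // cap
cap = 36 + cap
n = 10 + n
n = cap - 17
record(z)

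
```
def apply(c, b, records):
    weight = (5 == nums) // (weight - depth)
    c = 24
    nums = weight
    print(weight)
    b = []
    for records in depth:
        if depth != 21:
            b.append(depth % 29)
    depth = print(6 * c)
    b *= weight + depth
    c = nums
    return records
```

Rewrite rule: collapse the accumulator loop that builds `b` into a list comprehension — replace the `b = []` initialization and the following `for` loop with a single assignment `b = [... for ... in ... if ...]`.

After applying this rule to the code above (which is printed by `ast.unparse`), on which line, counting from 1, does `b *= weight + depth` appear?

8

Transformed code:
def apply(c, b, records):
    weight = (5 == nums) // (weight - depth)
    c = 24
    nums = weight
    print(weight)
    b = [depth % 29 for records in depth if depth != 21]
    depth = print(6 * c)
    b *= weight + depth
    c = nums
    return records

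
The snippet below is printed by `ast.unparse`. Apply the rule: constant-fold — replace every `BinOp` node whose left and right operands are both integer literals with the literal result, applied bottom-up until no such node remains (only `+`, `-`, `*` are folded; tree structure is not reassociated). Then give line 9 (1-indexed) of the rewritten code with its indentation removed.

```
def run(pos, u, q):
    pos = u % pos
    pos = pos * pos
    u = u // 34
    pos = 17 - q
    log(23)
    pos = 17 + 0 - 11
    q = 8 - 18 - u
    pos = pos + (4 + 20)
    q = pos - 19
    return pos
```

pos = pos + 24

Transformed code:
def run(pos, u, q):
    pos = u % pos
    pos = pos * pos
    u = u // 34
    pos = 17 - q
    log(23)
    pos = 6
    q = -10 - u
    pos = pos + 24
    q = pos - 19
    return pos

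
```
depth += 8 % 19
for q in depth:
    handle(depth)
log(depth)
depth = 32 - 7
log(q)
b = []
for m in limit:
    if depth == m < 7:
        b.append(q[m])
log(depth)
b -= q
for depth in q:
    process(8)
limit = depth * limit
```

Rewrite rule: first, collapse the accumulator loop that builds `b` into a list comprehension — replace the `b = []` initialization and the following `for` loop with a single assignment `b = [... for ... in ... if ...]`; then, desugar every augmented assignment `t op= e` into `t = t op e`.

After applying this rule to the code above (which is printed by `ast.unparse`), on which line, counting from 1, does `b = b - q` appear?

Transformed code:
depth = depth + 8 % 19
for q in depth:
    handle(depth)
log(depth)
depth = 32 - 7
log(q)
b = [q[m] for m in limit if depth == m < 7]
log(depth)
b = b - q
for depth in q:
    process(8)
limit = depth * limit

9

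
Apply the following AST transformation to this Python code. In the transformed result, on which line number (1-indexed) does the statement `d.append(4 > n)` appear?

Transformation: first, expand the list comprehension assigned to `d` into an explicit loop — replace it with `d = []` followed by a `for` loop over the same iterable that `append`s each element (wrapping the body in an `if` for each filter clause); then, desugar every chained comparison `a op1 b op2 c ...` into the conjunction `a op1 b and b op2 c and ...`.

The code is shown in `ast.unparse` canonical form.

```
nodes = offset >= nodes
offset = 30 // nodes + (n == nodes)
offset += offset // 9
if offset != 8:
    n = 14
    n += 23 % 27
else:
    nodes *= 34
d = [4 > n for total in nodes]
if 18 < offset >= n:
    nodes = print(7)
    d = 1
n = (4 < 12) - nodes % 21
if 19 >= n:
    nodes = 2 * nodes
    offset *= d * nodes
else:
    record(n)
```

Transformed code:
nodes = offset >= nodes
offset = 30 // nodes + (n == nodes)
offset += offset // 9
if offset != 8:
    n = 14
    n += 23 % 27
else:
    nodes *= 34
d = []
for total in nodes:
    d.append(4 > n)
if 18 < offset and offset >= n:
    nodes = print(7)
    d = 1
n = (4 < 12) - nodes % 21
if 19 >= n:
    nodes = 2 * nodes
    offset *= d * nodes
else:
    record(n)

11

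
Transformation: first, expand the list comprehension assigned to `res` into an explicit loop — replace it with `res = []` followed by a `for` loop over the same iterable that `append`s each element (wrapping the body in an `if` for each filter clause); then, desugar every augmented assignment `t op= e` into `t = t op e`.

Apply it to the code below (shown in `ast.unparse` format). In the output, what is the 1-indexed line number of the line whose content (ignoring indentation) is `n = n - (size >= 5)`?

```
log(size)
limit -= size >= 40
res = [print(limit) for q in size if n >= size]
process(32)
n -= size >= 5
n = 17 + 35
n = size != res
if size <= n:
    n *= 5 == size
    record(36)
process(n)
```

8

Transformed code:
log(size)
limit = limit - (size >= 40)
res = []
for q in size:
    if n >= size:
        res.append(print(limit))
process(32)
n = n - (size >= 5)
n = 17 + 35
n = size != res
if size <= n:
    n = n * (5 == size)
    record(36)
process(n)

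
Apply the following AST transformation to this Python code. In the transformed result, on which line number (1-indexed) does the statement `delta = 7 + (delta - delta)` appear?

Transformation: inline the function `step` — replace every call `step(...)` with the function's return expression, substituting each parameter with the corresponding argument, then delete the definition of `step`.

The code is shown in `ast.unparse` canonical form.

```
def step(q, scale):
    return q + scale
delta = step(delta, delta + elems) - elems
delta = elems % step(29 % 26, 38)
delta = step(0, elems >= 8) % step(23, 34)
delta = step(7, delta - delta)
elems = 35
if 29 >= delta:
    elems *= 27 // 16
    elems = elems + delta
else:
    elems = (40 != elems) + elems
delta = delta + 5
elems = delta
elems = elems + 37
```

Transformed code:
delta = delta + (delta + elems) - elems
delta = elems % (29 % 26 + 38)
delta = (0 + (elems >= 8)) % (23 + 34)
delta = 7 + (delta - delta)
elems = 35
if 29 >= delta:
    elems *= 27 // 16
    elems = elems + delta
else:
    elems = (40 != elems) + elems
delta = delta + 5
elems = delta
elems = elems + 37

4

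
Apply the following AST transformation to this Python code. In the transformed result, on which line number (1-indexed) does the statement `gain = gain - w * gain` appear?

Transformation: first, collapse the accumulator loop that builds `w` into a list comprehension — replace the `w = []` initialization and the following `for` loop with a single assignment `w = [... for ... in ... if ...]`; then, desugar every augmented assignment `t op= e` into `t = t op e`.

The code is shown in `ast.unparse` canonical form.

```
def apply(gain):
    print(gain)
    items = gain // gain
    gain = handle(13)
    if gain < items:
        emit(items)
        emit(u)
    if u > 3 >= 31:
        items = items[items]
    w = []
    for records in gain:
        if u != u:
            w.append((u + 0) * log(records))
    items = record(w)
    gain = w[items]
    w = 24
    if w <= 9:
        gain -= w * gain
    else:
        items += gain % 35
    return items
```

15

Transformed code:
def apply(gain):
    print(gain)
    items = gain // gain
    gain = handle(13)
    if gain < items:
        emit(items)
        emit(u)
    if u > 3 >= 31:
        items = items[items]
    w = [(u + 0) * log(records) for records in gain if u != u]
    items = record(w)
    gain = w[items]
    w = 24
    if w <= 9:
        gain = gain - w * gain
    else:
        items = items + gain % 35
    return items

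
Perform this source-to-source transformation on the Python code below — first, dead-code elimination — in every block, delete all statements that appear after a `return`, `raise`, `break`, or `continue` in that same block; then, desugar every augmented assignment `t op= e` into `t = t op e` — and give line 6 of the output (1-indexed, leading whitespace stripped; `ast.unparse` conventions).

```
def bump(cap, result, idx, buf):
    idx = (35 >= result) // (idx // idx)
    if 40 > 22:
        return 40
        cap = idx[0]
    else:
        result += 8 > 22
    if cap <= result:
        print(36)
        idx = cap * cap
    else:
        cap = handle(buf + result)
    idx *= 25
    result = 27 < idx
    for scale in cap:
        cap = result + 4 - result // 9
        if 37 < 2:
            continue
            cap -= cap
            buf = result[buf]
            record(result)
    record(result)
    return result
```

Transformed code:
def bump(cap, result, idx, buf):
    idx = (35 >= result) // (idx // idx)
    if 40 > 22:
        return 40
    else:
        result = result + (8 > 22)
    if cap <= result:
        print(36)
        idx = cap * cap
    else:
        cap = handle(buf + result)
    idx = idx * 25
    result = 27 < idx
    for scale in cap:
        cap = result + 4 - result // 9
        if 37 < 2:
            continue
    record(result)
    return result

result = result + (8 > 22)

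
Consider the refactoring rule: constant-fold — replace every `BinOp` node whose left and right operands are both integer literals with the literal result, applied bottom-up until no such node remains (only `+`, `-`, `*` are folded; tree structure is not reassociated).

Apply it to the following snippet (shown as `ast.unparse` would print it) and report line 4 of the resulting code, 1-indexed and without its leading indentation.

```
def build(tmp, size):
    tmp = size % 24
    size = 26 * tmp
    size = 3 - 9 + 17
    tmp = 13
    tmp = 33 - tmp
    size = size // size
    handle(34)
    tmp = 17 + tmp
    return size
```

Transformed code:
def build(tmp, size):
    tmp = size % 24
    size = 26 * tmp
    size = 11
    tmp = 13
    tmp = 33 - tmp
    size = size // size
    handle(34)
    tmp = 17 + tmp
    return size

size = 11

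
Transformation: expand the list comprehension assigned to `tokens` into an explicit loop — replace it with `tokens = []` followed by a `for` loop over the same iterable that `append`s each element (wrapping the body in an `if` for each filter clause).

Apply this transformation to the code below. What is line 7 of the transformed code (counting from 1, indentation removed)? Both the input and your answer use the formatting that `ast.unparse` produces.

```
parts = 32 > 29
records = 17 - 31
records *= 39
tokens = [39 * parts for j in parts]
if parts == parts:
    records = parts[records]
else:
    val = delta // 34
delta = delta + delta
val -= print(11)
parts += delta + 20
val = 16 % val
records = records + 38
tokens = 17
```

if parts == parts:

Transformed code:
parts = 32 > 29
records = 17 - 31
records *= 39
tokens = []
for j in parts:
    tokens.append(39 * parts)
if parts == parts:
    records = parts[records]
else:
    val = delta // 34
delta = delta + delta
val -= print(11)
parts += delta + 20
val = 16 % val
records = records + 38
tokens = 17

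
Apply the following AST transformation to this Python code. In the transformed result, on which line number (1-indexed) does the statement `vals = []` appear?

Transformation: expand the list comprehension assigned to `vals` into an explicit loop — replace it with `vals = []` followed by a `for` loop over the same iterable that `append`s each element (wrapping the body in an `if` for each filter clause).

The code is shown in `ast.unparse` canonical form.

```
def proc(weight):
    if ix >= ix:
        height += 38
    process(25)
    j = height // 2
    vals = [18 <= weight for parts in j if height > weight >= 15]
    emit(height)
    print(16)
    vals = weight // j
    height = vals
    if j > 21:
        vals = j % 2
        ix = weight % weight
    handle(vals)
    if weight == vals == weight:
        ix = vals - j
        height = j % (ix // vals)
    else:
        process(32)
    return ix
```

6

Transformed code:
def proc(weight):
    if ix >= ix:
        height += 38
    process(25)
    j = height // 2
    vals = []
    for parts in j:
        if height > weight >= 15:
            vals.append(18 <= weight)
    emit(height)
    print(16)
    vals = weight // j
    height = vals
    if j > 21:
        vals = j % 2
        ix = weight % weight
    handle(vals)
    if weight == vals == weight:
        ix = vals - j
        height = j % (ix // vals)
    else:
        process(32)
    return ix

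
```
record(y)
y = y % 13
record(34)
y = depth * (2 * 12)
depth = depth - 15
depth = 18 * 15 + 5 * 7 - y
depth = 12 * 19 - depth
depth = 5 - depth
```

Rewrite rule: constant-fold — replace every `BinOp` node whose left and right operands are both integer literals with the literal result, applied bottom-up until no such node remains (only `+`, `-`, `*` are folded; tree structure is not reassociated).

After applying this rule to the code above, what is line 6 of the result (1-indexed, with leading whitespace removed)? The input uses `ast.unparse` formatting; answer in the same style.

depth = 305 - y

Transformed code:
record(y)
y = y % 13
record(34)
y = depth * 24
depth = depth - 15
depth = 305 - y
depth = 228 - depth
depth = 5 - depth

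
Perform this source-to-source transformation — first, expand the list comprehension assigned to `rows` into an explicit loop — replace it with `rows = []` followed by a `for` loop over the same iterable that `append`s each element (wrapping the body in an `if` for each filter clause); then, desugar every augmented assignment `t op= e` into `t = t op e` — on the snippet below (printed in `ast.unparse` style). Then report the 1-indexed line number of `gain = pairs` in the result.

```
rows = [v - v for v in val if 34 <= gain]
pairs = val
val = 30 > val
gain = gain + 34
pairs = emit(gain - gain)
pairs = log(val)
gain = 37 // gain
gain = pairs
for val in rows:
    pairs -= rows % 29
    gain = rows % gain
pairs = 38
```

Transformed code:
rows = []
for v in val:
    if 34 <= gain:
        rows.append(v - v)
pairs = val
val = 30 > val
gain = gain + 34
pairs = emit(gain - gain)
pairs = log(val)
gain = 37 // gain
gain = pairs
for val in rows:
    pairs = pairs - rows % 29
    gain = rows % gain
pairs = 38

11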